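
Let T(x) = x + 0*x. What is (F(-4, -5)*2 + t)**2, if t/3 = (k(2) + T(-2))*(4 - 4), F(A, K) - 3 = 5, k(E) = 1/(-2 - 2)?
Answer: 256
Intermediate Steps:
T(x) = x (T(x) = x + 0 = x)
k(E) = -1/4 (k(E) = 1/(-4) = -1/4)
F(A, K) = 8 (F(A, K) = 3 + 5 = 8)
t = 0 (t = 3*((-1/4 - 2)*(4 - 4)) = 3*(-9/4*0) = 3*0 = 0)
(F(-4, -5)*2 + t)**2 = (8*2 + 0)**2 = (16 + 0)**2 = 16**2 = 256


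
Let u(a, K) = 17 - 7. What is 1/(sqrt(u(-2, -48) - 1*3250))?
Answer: -I*sqrt(10)/180 ≈ -0.017568*I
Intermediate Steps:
u(a, K) = 10
1/(sqrt(u(-2, -48) - 1*3250)) = 1/(sqrt(10 - 1*3250)) = 1/(sqrt(10 - 3250)) = 1/(sqrt(-3240)) = 1/(18*I*sqrt(10)) = -I*sqrt(10)/180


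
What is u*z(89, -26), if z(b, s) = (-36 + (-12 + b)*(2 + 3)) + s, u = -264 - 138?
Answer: -129846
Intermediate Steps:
u = -402
z(b, s) = -96 + s + 5*b (z(b, s) = (-36 + (-12 + b)*5) + s = (-36 + (-60 + 5*b)) + s = (-96 + 5*b) + s = -96 + s + 5*b)
u*z(89, -26) = -402*(-96 - 26 + 5*89) = -402*(-96 - 26 + 445) = -402*323 = -129846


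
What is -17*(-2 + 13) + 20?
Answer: -167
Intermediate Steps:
-17*(-2 + 13) + 20 = -17*11 + 20 = -187 + 20 = -167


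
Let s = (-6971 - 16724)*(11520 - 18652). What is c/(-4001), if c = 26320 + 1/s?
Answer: -4447888916801/676139952740 ≈ -6.5784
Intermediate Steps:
s = 168992740 (s = -23695*(-7132) = 168992740)
c = 4447888916801/168992740 (c = 26320 + 1/168992740 = 4447888916801/168992740 ≈ 26320.)
c/(-4001) = (4447888916801/168992740)/(-4001) = (4447888916801/168992740)*(-1/4001) = -4447888916801/676139952740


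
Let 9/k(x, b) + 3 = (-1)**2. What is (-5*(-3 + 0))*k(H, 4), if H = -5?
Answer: -135/2 ≈ -67.500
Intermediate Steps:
k(x, b) = -9/2 (k(x, b) = 9/(-3 + (-1)**2) = 9/(-3 + 1) = 9/(-2) = 9*(-1/2) = -9/2)
(-5*(-3 + 0))*k(H, 4) = -5*(-3 + 0)*(-9/2) = -5*(-3)*(-9/2) = 15*(-9/2) = -135/2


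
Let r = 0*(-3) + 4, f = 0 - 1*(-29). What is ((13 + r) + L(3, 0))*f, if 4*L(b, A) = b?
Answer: 2059/4 ≈ 514.75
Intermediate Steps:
f = 29 (f = 0 + 29 = 29)
r = 4 (r = 0 + 4 = 4)
L(b, A) = b/4
((13 + r) + L(3, 0))*f = ((13 + 4) + (¼)*3)*29 = (17 + ¾)*29 = (71/4)*29 = 2059/4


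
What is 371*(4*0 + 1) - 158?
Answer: 213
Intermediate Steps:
371*(4*0 + 1) - 158 = 371*(0 + 1) - 158 = 371*1 - 158 = 371 - 158 = 213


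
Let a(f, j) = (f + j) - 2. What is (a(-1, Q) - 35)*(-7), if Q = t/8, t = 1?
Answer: 2121/8 ≈ 265.13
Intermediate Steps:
Q = ⅛ (Q = 1/8 = 1*(⅛) = ⅛ ≈ 0.12500)
a(f, j) = -2 + f + j
(a(-1, Q) - 35)*(-7) = ((-2 - 1 + ⅛) - 35)*(-7) = (-23/8 - 35)*(-7) = -303/8*(-7) = 2121/8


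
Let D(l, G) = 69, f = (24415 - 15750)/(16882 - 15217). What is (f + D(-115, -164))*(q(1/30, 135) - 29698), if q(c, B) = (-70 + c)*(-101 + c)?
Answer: -50335082959/29970 ≈ -1.6795e+6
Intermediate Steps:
f = 1733/333 (f = 8665/1665 = 8665*(1/1665) = 1733/333 ≈ 5.2042)
q(c, B) = (-101 + c)*(-70 + c)
(f + D(-115, -164))*(q(1/30, 135) - 29698) = (1733/333 + 69)*((7070 + (1/30)² - 171/30) - 29698) = 24710*((7070 + (1/30)² - 171*1/30) - 29698)/333 = 24710*((7070 + 1/900 - 57/10) - 29698)/333 = 24710*(6357871/900 - 29698)/333 = (24710/333)*(-20370329/900) = -50335082959/29970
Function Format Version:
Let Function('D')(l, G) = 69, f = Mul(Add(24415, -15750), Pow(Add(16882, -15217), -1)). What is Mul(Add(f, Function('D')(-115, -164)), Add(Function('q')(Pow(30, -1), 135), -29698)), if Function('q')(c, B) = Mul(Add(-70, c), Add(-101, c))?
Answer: Rational(-50335082959, 29970) ≈ -1.6795e+6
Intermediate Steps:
f = Rational(1733, 333) (f = Mul(8665, Pow(1665, -1)) = Mul(8665, Rational(1, 1665)) = Rational(1733, 333) ≈ 5.2042)
Function('q')(c, B) = Mul(Add(-101, c), Add(-70, c))
Mul(Add(f, Function('D')(-115, -164)), Add(Function('q')(Pow(30, -1), 135), -29698)) = Mul(Add(Rational(1733, 333), 69), Add(Add(7070, Pow(Pow(30, -1), 2), Mul(-171, Pow(30, -1))), -29698)) = Mul(Rational(24710, 333), Add(Add(7070, Pow(Rational(1, 30), 2), Mul(-171, Rational(1, 30))), -29698)) = Mul(Rational(24710, 333), Add(Add(7070, Rational(1, 900), Rational(-57, 10)), -29698)) = Mul(Rational(24710, 333), Add(Rational(6357871, 900), -29698)) = Mul(Rational(24710, 333), Rational(-20370329, 900)) = Rational(-50335082959, 29970)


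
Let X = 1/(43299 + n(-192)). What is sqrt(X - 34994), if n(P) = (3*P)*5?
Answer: 7*I*sqrt(14404016735)/4491 ≈ 187.07*I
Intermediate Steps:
n(P) = 15*P
X = 1/40419 (X = 1/(43299 + 15*(-192)) = 1/(43299 - 2880) = 1/40419 ≈ 2.4741e-5)
sqrt(X - 34994) = sqrt(1/40419 - 34994) = sqrt(-1414422485/40419) = 7*I*sqrt(14404016735)/4491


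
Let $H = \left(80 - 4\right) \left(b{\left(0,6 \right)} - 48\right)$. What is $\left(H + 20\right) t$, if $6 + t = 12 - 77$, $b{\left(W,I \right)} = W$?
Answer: $257588$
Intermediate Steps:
$H = -3648$ ($H = \left(80 - 4\right) \left(0 - 48\right) = 76 \left(-48\right) = -3648$)
$t = -71$ ($t = -6 + \left(12 - 77\right) = -6 - 65 = -71$)
$\left(H + 20\right) t = \left(-3648 + 20\right) \left(-71\right) = \left(-3628\right) \left(-71\right) = 257588$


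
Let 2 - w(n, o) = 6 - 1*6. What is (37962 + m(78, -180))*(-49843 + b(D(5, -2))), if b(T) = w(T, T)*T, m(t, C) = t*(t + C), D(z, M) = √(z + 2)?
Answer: -1495589058 + 60012*√7 ≈ -1.4954e+9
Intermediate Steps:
D(z, M) = √(2 + z)
w(n, o) = 2 (w(n, o) = 2 - (6 - 1*6) = 2 - (6 - 6) = 2 - 1*0 = 2 + 0 = 2)
m(t, C) = t*(C + t)
b(T) = 2*T
(37962 + m(78, -180))*(-49843 + b(D(5, -2))) = (37962 + 78*(-180 + 78))*(-49843 + 2*√(2 + 5)) = (37962 + 78*(-102))*(-49843 + 2*√7) = (37962 - 7956)*(-49843 + 2*√7) = 30006*(-49843 + 2*√7) = -1495589058 + 60012*√7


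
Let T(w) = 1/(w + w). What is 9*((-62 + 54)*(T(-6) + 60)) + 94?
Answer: -4220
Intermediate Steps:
T(w) = 1/(2*w)
9*((-62 + 54)*(T(-6) + 60)) + 94 = 9*((-62 + 54)*((½)/(-6) + 60)) + 94 = 9*(-8*((½)*(-⅙) + 60)) + 94 = 9*(-8*(-1/12 + 60)) + 94 = 9*(-8*719/12) + 94 = 9*(-1438/3) + 94 = -4314 + 94 = -4220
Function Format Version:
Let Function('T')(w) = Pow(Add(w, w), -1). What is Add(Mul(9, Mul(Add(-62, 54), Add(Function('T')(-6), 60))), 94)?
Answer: -4220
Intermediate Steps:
Function('T')(w) = Mul(Rational(1, 2), Pow(w, -1)) (Function('T')(w) = Pow(Mul(2, w), -1) = Mul(Rational(1, 2), Pow(w, -1)))
Add(Mul(9, Mul(Add(-62, 54), Add(Function('T')(-6), 60))), 94) = Add(Mul(9, Mul(Add(-62, 54), Add(Mul(Rational(1, 2), Pow(-6, -1)), 60))), 94) = Add(Mul(9, Mul(-8, Add(Mul(Rational(1, 2), Rational(-1, 6)), 60))), 94) = Add(Mul(9, Mul(-8, Add(Rational(-1, 12), 60))), 94) = Add(Mul(9, Mul(-8, Rational(719, 12))), 94) = Add(Mul(9, Rational(-1438, 3)), 94) = Add(-4314, 94) = -4220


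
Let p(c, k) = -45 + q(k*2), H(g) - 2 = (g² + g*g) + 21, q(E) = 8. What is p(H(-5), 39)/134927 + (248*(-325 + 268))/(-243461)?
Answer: 1898320015/32849462347 ≈ 0.057788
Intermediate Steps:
H(g) = 23 + 2*g² (H(g) = 2 + ((g² + g*g) + 21) = 2 + ((g² + g²) + 21) = 2 + (2*g² + 21) = 2 + (21 + 2*g²) = 23 + 2*g²)
p(c, k) = -37 (p(c, k) = -45 + 8 = -37)
p(H(-5), 39)/134927 + (248*(-325 + 268))/(-243461) = -37/134927 + (248*(-325 + 268))/(-243461) = -37*1/134927 + (248*(-57))*(-1/243461) = -37/134927 - 14136*(-1/243461) = -37/134927 + 14136/243461 = 1898320015/32849462347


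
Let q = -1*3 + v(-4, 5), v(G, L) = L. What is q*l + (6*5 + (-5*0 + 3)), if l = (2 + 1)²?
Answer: 51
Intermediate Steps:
q = 2 (q = -1*3 + 5 = -3 + 5 = 2)
l = 9 (l = 3² = 9)
q*l + (6*5 + (-5*0 + 3)) = 2*9 + (6*5 + (-5*0 + 3)) = 18 + (30 + (0 + 3)) = 18 + (30 + 3) = 18 + 33 = 51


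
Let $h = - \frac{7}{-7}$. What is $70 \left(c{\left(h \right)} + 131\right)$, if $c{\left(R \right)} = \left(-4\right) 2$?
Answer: $8610$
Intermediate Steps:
$h = 1$ ($h = \left(-7\right) \left(- \frac{1}{7}\right) = 1$)
$c{\left(R \right)} = -8$
$70 \left(c{\left(h \right)} + 131\right) = 70 \left(-8 + 131\right) = 70 \cdot 123 = 8610$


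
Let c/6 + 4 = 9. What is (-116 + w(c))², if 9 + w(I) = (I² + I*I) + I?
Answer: 2907025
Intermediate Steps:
c = 30 (c = -24 + 6*9 = -24 + 54 = 30)
w(I) = -9 + I + 2*I² (w(I) = -9 + ((I² + I*I) + I) = -9 + ((I² + I²) + I) = -9 + (2*I² + I) = -9 + (I + 2*I²) = -9 + I + 2*I²)
(-116 + w(c))² = (-116 + (-9 + 30 + 2*30²))² = (-116 + (-9 + 30 + 2*900))² = (-116 + (-9 + 30 + 1800))² = (-116 + 1821)² = 1705² = 2907025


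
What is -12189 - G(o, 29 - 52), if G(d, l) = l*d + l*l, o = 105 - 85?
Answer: -12258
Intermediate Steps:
o = 20
G(d, l) = l**2 + d*l (G(d, l) = d*l + l**2 = l**2 + d*l)
-12189 - G(o, 29 - 52) = -12189 - (29 - 52)*(20 + (29 - 52)) = -12189 - (-23)*(20 - 23) = -12189 - (-23)*(-3) = -12189 - 1*69 = -12189 - 69 = -12258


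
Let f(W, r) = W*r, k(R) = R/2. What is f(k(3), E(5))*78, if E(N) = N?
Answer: 585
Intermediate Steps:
k(R) = R/2 (k(R) = R*(½) = R/2)
f(k(3), E(5))*78 = (((½)*3)*5)*78 = ((3/2)*5)*78 = (15/2)*78 = 585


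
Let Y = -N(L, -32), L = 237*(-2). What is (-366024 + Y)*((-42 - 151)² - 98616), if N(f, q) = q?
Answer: 22459831064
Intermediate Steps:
L = -474
Y = 32 (Y = -1*(-32) = 32)
(-366024 + Y)*((-42 - 151)² - 98616) = (-366024 + 32)*((-42 - 151)² - 98616) = -365992*((-193)² - 98616) = -365992*(37249 - 98616) = -365992*(-61367) = 22459831064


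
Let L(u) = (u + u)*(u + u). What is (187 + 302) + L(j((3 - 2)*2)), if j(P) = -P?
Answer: 505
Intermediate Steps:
L(u) = 4*u² (L(u) = (2*u)*(2*u) = 4*u²)
(187 + 302) + L(j((3 - 2)*2)) = (187 + 302) + 4*(-(3 - 2)*2)² = 489 + 4*(-2)² = 489 + 4*4 = 489 + 16 = 505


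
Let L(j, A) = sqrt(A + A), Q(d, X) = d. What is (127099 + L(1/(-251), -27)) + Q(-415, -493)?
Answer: 126684 + 3*I*sqrt(6) ≈ 1.2668e+5 + 7.3485*I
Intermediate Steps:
L(j, A) = sqrt(2)*sqrt(A) (L(j, A) = sqrt(2*A) = sqrt(2)*sqrt(A))
(127099 + L(1/(-251), -27)) + Q(-415, -493) = (127099 + sqrt(2)*sqrt(-27)) - 415 = (127099 + sqrt(2)*(3*I*sqrt(3))) - 415 = (127099 + 3*I*sqrt(6)) - 415 = 126684 + 3*I*sqrt(6)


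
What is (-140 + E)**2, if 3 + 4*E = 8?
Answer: 308025/16 ≈ 19252.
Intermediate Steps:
E = 5/4 (E = -3/4 + (1/4)*8 = -3/4 + 2 = 5/4 ≈ 1.2500)
(-140 + E)**2 = (-140 + 5/4)**2 = (-555/4)**2 = 308025/16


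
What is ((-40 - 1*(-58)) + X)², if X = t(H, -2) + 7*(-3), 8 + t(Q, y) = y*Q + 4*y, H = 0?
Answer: 361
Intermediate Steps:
t(Q, y) = -8 + 4*y + Q*y (t(Q, y) = -8 + (y*Q + 4*y) = -8 + (Q*y + 4*y) = -8 + (4*y + Q*y) = -8 + 4*y + Q*y)
X = -37 (X = (-8 + 4*(-2) + 0*(-2)) + 7*(-3) = (-8 - 8 + 0) - 21 = -16 - 21 = -37)
((-40 - 1*(-58)) + X)² = ((-40 - 1*(-58)) - 37)² = ((-40 + 58) - 37)² = (18 - 37)² = (-19)² = 361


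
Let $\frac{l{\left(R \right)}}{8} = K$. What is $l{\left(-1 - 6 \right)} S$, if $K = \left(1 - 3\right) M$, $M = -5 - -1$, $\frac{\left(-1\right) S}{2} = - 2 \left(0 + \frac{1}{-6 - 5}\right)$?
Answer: $- \frac{256}{11} \approx -23.273$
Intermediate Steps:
$S = - \frac{4}{11}$ ($S = - 2 \left(- 2 \left(0 + \frac{1}{-6 - 5}\right)\right) = - 2 \left(- 2 \left(0 + \frac{1}{-11}\right)\right) = - 2 \left(- 2 \left(0 - \frac{1}{11}\right)\right) = - 2 \left(\left(-2\right) \left(- \frac{1}{11}\right)\right) = \left(-2\right) \frac{2}{11} = - \frac{4}{11} \approx -0.36364$)
$M = -4$ ($M = -5 + 1 = -4$)
$K = 8$ ($K = \left(1 - 3\right) \left(-4\right) = \left(-2\right) \left(-4\right) = 8$)
$l{\left(R \right)} = 64$ ($l{\left(R \right)} = 8 \cdot 8 = 64$)
$l{\left(-1 - 6 \right)} S = 64 \left(- \frac{4}{11}\right) = - \frac{256}{11}$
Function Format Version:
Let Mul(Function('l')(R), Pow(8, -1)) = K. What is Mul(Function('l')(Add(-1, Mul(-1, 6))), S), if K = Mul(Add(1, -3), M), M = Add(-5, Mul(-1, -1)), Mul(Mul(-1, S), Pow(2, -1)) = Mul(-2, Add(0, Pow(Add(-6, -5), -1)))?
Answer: Rational(-256, 11) ≈ -23.273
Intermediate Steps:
S = Rational(-4, 11) (S = Mul(-2, Mul(-2, Add(0, Pow(Add(-6, -5), -1)))) = Mul(-2, Mul(-2, Add(0, Pow(-11, -1)))) = Mul(-2, Mul(-2, Add(0, Rational(-1, 11)))) = Mul(-2, Mul(-2, Rational(-1, 11))) = Mul(-2, Rational(2, 11)) = Rational(-4, 11) ≈ -0.36364)
M = -4 (M = Add(-5, 1) = -4)
K = 8 (K = Mul(Add(1, -3), -4) = Mul(-2, -4) = 8)
Function('l')(R) = 64 (Function('l')(R) = Mul(8, 8) = 64)
Mul(Function('l')(Add(-1, Mul(-1, 6))), S) = Mul(64, Rational(-4, 11)) = Rational(-256, 11)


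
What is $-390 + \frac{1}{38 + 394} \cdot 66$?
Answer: $- \frac{28069}{72} \approx -389.85$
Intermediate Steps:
$-390 + \frac{1}{38 + 394} \cdot 66 = -390 + \frac{1}{432} \cdot 66 = -390 + \frac{11}{72} = - \frac{28069}{72}$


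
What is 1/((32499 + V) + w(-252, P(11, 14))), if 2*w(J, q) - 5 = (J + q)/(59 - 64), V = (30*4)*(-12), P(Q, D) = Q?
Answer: 5/155428 ≈ 3.2169e-5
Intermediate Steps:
V = -1440 (V = 120*(-12) = -1440)
w(J, q) = 5/2 - J/10 - q/10 (w(J, q) = 5/2 + ((J + q)/(59 - 64))/2 = 5/2 + ((J + q)/(-5))/2 = 5/2 + ((J + q)*(-⅕))/2 = 5/2 + (-J/5 - q/5)/2 = 5/2 + (-J/10 - q/10) = 5/2 - J/10 - q/10)
1/((32499 + V) + w(-252, P(11, 14))) = 1/((32499 - 1440) + (5/2 - ⅒*(-252) - ⅒*11)) = 1/(31059 + (5/2 + 126/5 - 11/10)) = 1/(31059 + 133/5) = 1/(155428/5) = 5/155428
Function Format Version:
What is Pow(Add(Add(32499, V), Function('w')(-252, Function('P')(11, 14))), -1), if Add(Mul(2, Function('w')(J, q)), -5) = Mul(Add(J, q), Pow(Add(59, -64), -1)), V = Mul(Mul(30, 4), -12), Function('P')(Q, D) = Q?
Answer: Rational(5, 155428) ≈ 3.2169e-5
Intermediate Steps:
V = -1440 (V = Mul(120, -12) = -1440)
Function('w')(J, q) = Add(Rational(5, 2), Mul(Rational(-1, 10), J), Mul(Rational(-1, 10), q)) (Function('w')(J, q) = Add(Rational(5, 2), Mul(Rational(1, 2), Mul(Add(J, q), Pow(Add(59, -64), -1)))) = Add(Rational(5, 2), Mul(Rational(1, 2), Mul(Add(J, q), Pow(-5, -1)))) = Add(Rational(5, 2), Mul(Rational(1, 2), Mul(Add(J, q), Rational(-1, 5)))) = Add(Rational(5, 2), Mul(Rational(1, 2), Add(Mul(Rational(-1, 5), J), Mul(Rational(-1, 5), q)))) = Add(Rational(5, 2), Add(Mul(Rational(-1, 10), J), Mul(Rational(-1, 10), q))) = Add(Rational(5, 2), Mul(Rational(-1, 10), J), Mul(Rational(-1, 10), q)))
Pow(Add(Add(32499, V), Function('w')(-252, Function('P')(11, 14))), -1) = Pow(Add(Add(32499, -1440), Add(Rational(5, 2), Mul(Rational(-1, 10), -252), Mul(Rational(-1, 10), 11))), -1) = Pow(Add(31059, Add(Rational(5, 2), Rational(126, 5), Rational(-11, 10))), -1) = Pow(Add(31059, Rational(133, 5)), -1) = Pow(Rational(155428, 5), -1) = Rational(5, 155428)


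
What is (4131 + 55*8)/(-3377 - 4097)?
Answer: -4571/7474 ≈ -0.61159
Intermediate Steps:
(4131 + 55*8)/(-3377 - 4097) = (4131 + 440)/(-7474) = 4571*(-1/7474) = -4571/7474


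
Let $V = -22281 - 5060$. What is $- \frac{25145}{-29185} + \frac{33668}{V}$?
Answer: $- \frac{3106433}{8399443} \approx -0.36984$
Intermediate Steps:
$V = -27341$ ($V = -22281 - 5060 = -27341$)
$- \frac{25145}{-29185} + \frac{33668}{V} = - \frac{25145}{-29185} + \frac{33668}{-27341} = \left(-25145\right) \left(- \frac{1}{29185}\right) + 33668 \left(- \frac{1}{27341}\right) = \frac{5029}{5837} - \frac{1772}{1439} = - \frac{3106433}{8399443}$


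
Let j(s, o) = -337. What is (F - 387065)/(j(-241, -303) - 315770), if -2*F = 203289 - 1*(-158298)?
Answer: 103247/57474 ≈ 1.7964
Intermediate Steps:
F = -361587/2 (F = -(203289 - 1*(-158298))/2 = -(203289 + 158298)/2 = -½*361587 = -361587/2 ≈ -1.8079e+5)
(F - 387065)/(j(-241, -303) - 315770) = (-361587/2 - 387065)/(-337 - 315770) = -1135717/2/(-316107) = -1135717/2*(-1/316107) = 103247/57474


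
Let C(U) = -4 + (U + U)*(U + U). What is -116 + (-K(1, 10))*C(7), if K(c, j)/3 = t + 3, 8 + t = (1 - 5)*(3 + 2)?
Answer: 14284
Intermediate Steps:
t = -28 (t = -8 + (1 - 5)*(3 + 2) = -8 - 4*5 = -8 - 20 = -28)
C(U) = -4 + 4*U² (C(U) = -4 + (2*U)*(2*U) = -4 + 4*U²)
K(c, j) = -75 (K(c, j) = 3*(-28 + 3) = 3*(-25) = -75)
-116 + (-K(1, 10))*C(7) = -116 + (-1*(-75))*(-4 + 4*7²) = -116 + 75*(-4 + 4*49) = -116 + 75*(-4 + 196) = -116 + 75*192 = -116 + 14400 = 14284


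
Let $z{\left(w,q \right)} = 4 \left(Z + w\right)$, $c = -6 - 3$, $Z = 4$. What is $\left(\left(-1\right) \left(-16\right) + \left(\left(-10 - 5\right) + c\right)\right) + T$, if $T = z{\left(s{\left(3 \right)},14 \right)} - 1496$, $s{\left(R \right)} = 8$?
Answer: $-1456$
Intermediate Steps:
$c = -9$ ($c = -6 - 3 = -9$)
$z{\left(w,q \right)} = 16 + 4 w$ ($z{\left(w,q \right)} = 4 \left(4 + w\right) = 16 + 4 w$)
$T = -1448$ ($T = \left(16 + 4 \cdot 8\right) - 1496 = \left(16 + 32\right) - 1496 = 48 - 1496 = -1448$)
$\left(\left(-1\right) \left(-16\right) + \left(\left(-10 - 5\right) + c\right)\right) + T = \left(\left(-1\right) \left(-16\right) - 24\right) - 1448 = \left(16 - 24\right) - 1448 = -8 - 1448 = -1456$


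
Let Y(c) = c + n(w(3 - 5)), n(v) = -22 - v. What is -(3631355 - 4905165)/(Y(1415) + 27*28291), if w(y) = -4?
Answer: 636905/382627 ≈ 1.6646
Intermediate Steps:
Y(c) = -18 + c (Y(c) = c + (-22 - 1*(-4)) = c + (-22 + 4) = c - 18 = -18 + c)
-(3631355 - 4905165)/(Y(1415) + 27*28291) = -(3631355 - 4905165)/((-18 + 1415) + 27*28291) = -(-1273810)/(1397 + 763857) = -(-1273810)/765254 = -1*(-636905/382627) = 636905/382627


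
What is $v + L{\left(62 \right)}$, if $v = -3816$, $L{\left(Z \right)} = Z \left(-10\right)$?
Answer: $-4436$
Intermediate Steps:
$L{\left(Z \right)} = - 10 Z$
$v + L{\left(62 \right)} = -3816 - 620 = -4436$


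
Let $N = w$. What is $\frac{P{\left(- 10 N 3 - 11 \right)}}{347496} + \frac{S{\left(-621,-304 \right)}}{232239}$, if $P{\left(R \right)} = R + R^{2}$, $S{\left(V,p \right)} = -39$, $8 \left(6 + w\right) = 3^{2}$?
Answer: $\frac{22752556817}{430411325568} \approx 0.052862$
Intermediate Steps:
$w = - \frac{39}{8}$ ($w = -6 + \frac{3^{2}}{8} = -6 + \frac{1}{8} \cdot 9 = -6 + \frac{9}{8} = - \frac{39}{8} \approx -4.875$)
$N = - \frac{39}{8} \approx -4.875$
$\frac{P{\left(- 10 N 3 - 11 \right)}}{347496} + \frac{S{\left(-621,-304 \right)}}{232239} = \frac{\left(- 10 \left(\left(- \frac{39}{8}\right) 3\right) - 11\right) \left(1 - \left(11 + 10 \left(\left(- \frac{39}{8}\right) 3\right)\right)\right)}{347496} - \frac{39}{232239} = \left(\left(-10\right) \left(- \frac{117}{8}\right) - 11\right) \left(1 - - \frac{541}{4}\right) \frac{1}{347496} - \frac{13}{77413} = \left(\frac{585}{4} - 11\right) \left(1 + \left(\frac{585}{4} - 11\right)\right) \frac{1}{347496} - \frac{13}{77413} = \frac{541 \left(1 + \frac{541}{4}\right)}{4} \cdot \frac{1}{347496} - \frac{13}{77413} = \frac{541}{4} \cdot \frac{545}{4} \cdot \frac{1}{347496} - \frac{13}{77413} = \frac{294845}{16} \cdot \frac{1}{347496} - \frac{13}{77413} = \frac{294845}{5559936} - \frac{13}{77413} = \frac{22752556817}{430411325568}$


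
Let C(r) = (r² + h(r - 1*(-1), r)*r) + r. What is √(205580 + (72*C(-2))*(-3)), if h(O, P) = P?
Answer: 2*√51071 ≈ 451.98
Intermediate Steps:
C(r) = r + 2*r² (C(r) = (r² + r*r) + r = (r² + r²) + r = 2*r² + r = r + 2*r²)
√(205580 + (72*C(-2))*(-3)) = √(205580 + (72*(-2*(1 + 2*(-2))))*(-3)) = √(205580 + (72*(-2*(1 - 4)))*(-3)) = √(205580 + (72*(-2*(-3)))*(-3)) = √(205580 + (72*6)*(-3)) = √(205580 + 432*(-3)) = √(205580 - 1296) = √204284 = 2*√51071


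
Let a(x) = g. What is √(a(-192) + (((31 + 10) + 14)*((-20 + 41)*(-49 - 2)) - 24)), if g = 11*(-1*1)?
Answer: 2*I*√14735 ≈ 242.78*I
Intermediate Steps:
g = -11 (g = 11*(-1) = -11)
a(x) = -11
√(a(-192) + (((31 + 10) + 14)*((-20 + 41)*(-49 - 2)) - 24)) = √(-11 + (((31 + 10) + 14)*((-20 + 41)*(-49 - 2)) - 24)) = √(-11 + ((41 + 14)*(21*(-51)) - 24)) = √(-11 + (55*(-1071) - 24)) = √(-11 + (-58905 - 24)) = √(-11 - 58929) = √(-58940) = 2*I*√14735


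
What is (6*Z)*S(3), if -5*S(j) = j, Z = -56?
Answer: 1008/5 ≈ 201.60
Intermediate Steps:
S(j) = -j/5
(6*Z)*S(3) = (6*(-56))*(-⅕*3) = -336*(-⅗) = 1008/5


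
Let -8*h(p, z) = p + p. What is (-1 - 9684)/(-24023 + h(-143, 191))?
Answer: 38740/95949 ≈ 0.40376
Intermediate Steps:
h(p, z) = -p/4 (h(p, z) = -(p + p)/8 = -p/4)
(-1 - 9684)/(-24023 + h(-143, 191)) = (-1 - 9684)/(-24023 - ¼*(-143)) = -9685/(-24023 + 143/4) = -9685/(-95949/4) = -9685*(-4/95949) = 38740/95949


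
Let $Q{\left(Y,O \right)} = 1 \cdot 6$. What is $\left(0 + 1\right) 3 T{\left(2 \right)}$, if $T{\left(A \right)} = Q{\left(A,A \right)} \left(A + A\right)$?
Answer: $72$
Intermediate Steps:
$Q{\left(Y,O \right)} = 6$
$T{\left(A \right)} = 12 A$ ($T{\left(A \right)} = 6 \left(A + A\right) = 6 \cdot 2 A = 12 A$)
$\left(0 + 1\right) 3 T{\left(2 \right)} = \left(0 + 1\right) 3 \cdot 12 \cdot 2 = 1 \cdot 3 \cdot 24 = 3 \cdot 24 = 72$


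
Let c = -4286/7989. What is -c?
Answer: 4286/7989 ≈ 0.53649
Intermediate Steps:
c = -4286/7989 (c = -4286*1/7989 = -4286/7989 ≈ -0.53649)
-c = -1*(-4286/7989) = 4286/7989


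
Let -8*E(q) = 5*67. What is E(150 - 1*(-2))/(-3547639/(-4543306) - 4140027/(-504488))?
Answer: -47989657794055/10299575406547 ≈ -4.6594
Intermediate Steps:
E(q) = -335/8 (E(q) = -5*67/8 = -1/8*335 = -335/8)
E(150 - 1*(-2))/(-3547639/(-4543306) - 4140027/(-504488)) = -335/(8*(-3547639/(-4543306) - 4140027/(-504488))) = -335/(8*(-3547639*(-1/4543306) - 4140027*(-1/504488))) = -335/(8*(3547639/4543306 + 4140027/504488)) = -335/(8*10299575406547/1146021678664) = -335/8*1146021678664/10299575406547 = -47989657794055/10299575406547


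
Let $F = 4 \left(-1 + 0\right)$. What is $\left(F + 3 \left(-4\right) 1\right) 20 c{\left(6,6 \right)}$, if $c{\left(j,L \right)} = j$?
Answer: $-1920$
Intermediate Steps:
$F = -4$ ($F = 4 \left(-1\right) = -4$)
$\left(F + 3 \left(-4\right) 1\right) 20 c{\left(6,6 \right)} = \left(-4 + 3 \left(-4\right) 1\right) 20 \cdot 6 = \left(-4 - 12\right) 20 \cdot 6 = \left(-16\right) 20 \cdot 6 = \left(-320\right) 6 = -1920$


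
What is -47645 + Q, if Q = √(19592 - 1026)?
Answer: -47645 + √18566 ≈ -47509.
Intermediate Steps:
Q = √18566 ≈ 136.26
-47645 + Q = -47645 + √18566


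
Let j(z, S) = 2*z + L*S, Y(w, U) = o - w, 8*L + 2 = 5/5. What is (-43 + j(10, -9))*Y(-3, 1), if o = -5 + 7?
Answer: -875/8 ≈ -109.38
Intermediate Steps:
o = 2
L = -⅛ (L = -¼ + (5/5)/8 = -¼ + (5*(⅕))/8 = -¼ + (⅛)*1 = -¼ + ⅛ = -⅛ ≈ -0.12500)
Y(w, U) = 2 - w
j(z, S) = 2*z - S/8
(-43 + j(10, -9))*Y(-3, 1) = (-43 + (2*10 - ⅛*(-9)))*(2 - 1*(-3)) = (-43 + (20 + 9/8))*(2 + 3) = (-43 + 169/8)*5 = -175/8*5 = -875/8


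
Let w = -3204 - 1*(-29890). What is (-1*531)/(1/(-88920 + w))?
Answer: 33046254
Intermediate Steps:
w = 26686 (w = -3204 + 29890 = 26686)
(-1*531)/(1/(-88920 + w)) = (-1*531)/(1/(-88920 + 26686)) = -531/(1/(-62234)) = -531/(-1/62234) = -531*(-62234) = 33046254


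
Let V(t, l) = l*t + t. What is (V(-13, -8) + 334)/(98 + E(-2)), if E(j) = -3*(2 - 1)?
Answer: 85/19 ≈ 4.4737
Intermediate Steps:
E(j) = -3 (E(j) = -3*1 = -3)
V(t, l) = t + l*t
(V(-13, -8) + 334)/(98 + E(-2)) = (-13*(1 - 8) + 334)/(98 - 3) = (-13*(-7) + 334)/95 = (91 + 334)*(1/95) = 425*(1/95) = 85/19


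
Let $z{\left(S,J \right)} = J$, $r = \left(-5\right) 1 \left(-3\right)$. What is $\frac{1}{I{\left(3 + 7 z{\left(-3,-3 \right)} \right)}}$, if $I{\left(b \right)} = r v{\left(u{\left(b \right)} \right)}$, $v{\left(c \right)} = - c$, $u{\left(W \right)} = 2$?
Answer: $- \frac{1}{30} \approx -0.033333$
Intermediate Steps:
$r = 15$ ($r = \left(-5\right) \left(-3\right) = 15$)
$I{\left(b \right)} = -30$ ($I{\left(b \right)} = 15 \left(\left(-1\right) 2\right) = 15 \left(-2\right) = -30$)
$\frac{1}{I{\left(3 + 7 z{\left(-3,-3 \right)} \right)}} = \frac{1}{-30} = - \frac{1}{30}$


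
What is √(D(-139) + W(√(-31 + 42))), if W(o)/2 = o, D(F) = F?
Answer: √(-139 + 2*√11) ≈ 11.505*I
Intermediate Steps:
W(o) = 2*o
√(D(-139) + W(√(-31 + 42))) = √(-139 + 2*√(-31 + 42)) = √(-139 + 2*√11)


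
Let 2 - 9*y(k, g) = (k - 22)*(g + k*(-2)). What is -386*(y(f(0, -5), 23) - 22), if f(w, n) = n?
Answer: -268270/9 ≈ -29808.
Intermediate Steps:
y(k, g) = 2/9 - (-22 + k)*(g - 2*k)/9 (y(k, g) = 2/9 - (k - 22)*(g + k*(-2))/9 = 2/9 - (-22 + k)*(g - 2*k)/9)
-386*(y(f(0, -5), 23) - 22) = -386*((2/9 - 44/9*(-5) + (2/9)*(-5)² + (22/9)*23 - ⅑*23*(-5)) - 22) = -386*((2/9 + 220/9 + (2/9)*25 + 506/9 + 115/9) - 22) = -386*((2/9 + 220/9 + 50/9 + 506/9 + 115/9) - 22) = -386*(893/9 - 22) = -386*695/9 = -268270/9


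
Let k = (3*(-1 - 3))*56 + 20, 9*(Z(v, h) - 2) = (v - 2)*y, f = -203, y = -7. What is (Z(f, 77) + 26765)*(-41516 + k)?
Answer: -3406302928/3 ≈ -1.1354e+9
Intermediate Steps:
Z(v, h) = 32/9 - 7*v/9 (Z(v, h) = 2 + ((v - 2)*(-7))/9 = 2 + ((-2 + v)*(-7))/9 = 2 + (14 - 7*v)/9 = 2 + (14/9 - 7*v/9) = 32/9 - 7*v/9)
k = -652 (k = (3*(-4))*56 + 20 = -12*56 + 20 = -672 + 20 = -652)
(Z(f, 77) + 26765)*(-41516 + k) = ((32/9 - 7/9*(-203)) + 26765)*(-41516 - 652) = ((32/9 + 1421/9) + 26765)*(-42168) = (1453/9 + 26765)*(-42168) = (242338/9)*(-42168) = -3406302928/3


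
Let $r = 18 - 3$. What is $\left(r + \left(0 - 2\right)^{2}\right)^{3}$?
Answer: $6859$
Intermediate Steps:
$r = 15$ ($r = 18 - 3 = 15$)
$\left(r + \left(0 - 2\right)^{2}\right)^{3} = \left(15 + \left(0 - 2\right)^{2}\right)^{3} = \left(15 + \left(-2\right)^{2}\right)^{3} = \left(15 + 4\right)^{3} = 19^{3} = 6859$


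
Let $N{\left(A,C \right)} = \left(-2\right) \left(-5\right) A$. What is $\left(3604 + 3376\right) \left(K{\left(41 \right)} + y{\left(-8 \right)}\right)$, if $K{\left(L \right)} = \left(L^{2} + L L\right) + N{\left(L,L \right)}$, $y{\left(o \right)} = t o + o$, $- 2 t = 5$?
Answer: $26412320$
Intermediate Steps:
$t = - \frac{5}{2}$ ($t = \left(- \frac{1}{2}\right) 5 = - \frac{5}{2} \approx -2.5$)
$y{\left(o \right)} = - \frac{3 o}{2}$ ($y{\left(o \right)} = - \frac{5 o}{2} + o = - \frac{3 o}{2}$)
$N{\left(A,C \right)} = 10 A$
$K{\left(L \right)} = 2 L^{2} + 10 L$ ($K{\left(L \right)} = \left(L^{2} + L L\right) + 10 L = \left(L^{2} + L^{2}\right) + 10 L = 2 L^{2} + 10 L$)
$\left(3604 + 3376\right) \left(K{\left(41 \right)} + y{\left(-8 \right)}\right) = \left(3604 + 3376\right) \left(2 \cdot 41 \left(5 + 41\right) - -12\right) = 6980 \left(2 \cdot 41 \cdot 46 + 12\right) = 6980 \left(3772 + 12\right) = 6980 \cdot 3784 = 26412320$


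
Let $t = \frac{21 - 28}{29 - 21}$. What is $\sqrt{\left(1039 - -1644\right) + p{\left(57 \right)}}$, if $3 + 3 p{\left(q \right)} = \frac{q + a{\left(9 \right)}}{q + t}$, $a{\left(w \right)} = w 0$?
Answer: $\frac{\sqrt{540762130}}{449} \approx 51.791$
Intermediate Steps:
$a{\left(w \right)} = 0$
$t = - \frac{7}{8} \approx -0.875$
$p{\left(q \right)} = -1 + \frac{q}{3 \left(- \frac{7}{8} + q\right)}$ ($p{\left(q \right)} = -1 + \frac{\left(q + 0\right) \frac{1}{q - \frac{7}{8}}}{3} = -1 + \frac{q \frac{1}{- \frac{7}{8} + q}}{3} = -1 + \frac{q}{3 \left(- \frac{7}{8} + q\right)}$)
$\sqrt{\left(1039 - -1644\right) + p{\left(57 \right)}} = \sqrt{\left(1039 - -1644\right) + \frac{21 - 912}{3 \left(-7 + 8 \cdot 57\right)}} = \sqrt{\left(1039 + 1644\right) + \frac{21 - 912}{3 \left(-7 + 456\right)}} = \sqrt{2683 + \frac{1}{3} \cdot \frac{1}{449} \left(-891\right)} = \sqrt{2683 - \frac{297}{449}} = \sqrt{\frac{1204370}{449}} = \frac{\sqrt{540762130}}{449}$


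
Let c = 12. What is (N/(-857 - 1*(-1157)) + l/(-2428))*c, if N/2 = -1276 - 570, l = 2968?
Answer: -2463644/15175 ≈ -162.35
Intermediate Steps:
N = -3692 (N = 2*(-1276 - 570) = 2*(-1846) = -3692)
(N/(-857 - 1*(-1157)) + l/(-2428))*c = (-3692/(-857 - 1*(-1157)) + 2968/(-2428))*12 = (-3692/(-857 + 1157) + 2968*(-1/2428))*12 = (-3692/300 - 742/607)*12 = (-3692*1/300 - 742/607)*12 = (-923/75 - 742/607)*12 = -615911/45525*12 = -2463644/15175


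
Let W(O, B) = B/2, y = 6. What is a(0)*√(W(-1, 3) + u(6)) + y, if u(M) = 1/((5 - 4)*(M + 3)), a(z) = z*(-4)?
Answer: 6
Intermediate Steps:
a(z) = -4*z
u(M) = 1/(3 + M) (u(M) = 1/(1*(3 + M)) = 1/(3 + M))
W(O, B) = B/2 (W(O, B) = B*(½) = B/2)
a(0)*√(W(-1, 3) + u(6)) + y = (-4*0)*√((½)*3 + 1/(3 + 6)) + 6 = 0*√(3/2 + 1/9) + 6 = 0*√(3/2 + ⅑) + 6 = 0*√(29/18) + 6 = 0*(√58/6) + 6 = 0 + 6 = 6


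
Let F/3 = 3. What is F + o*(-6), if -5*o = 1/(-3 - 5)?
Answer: 177/20 ≈ 8.8500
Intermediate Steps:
F = 9 (F = 3*3 = 9)
o = 1/40 (o = -1/(5*(-3 - 5)) = -⅕/(-8) = -⅕*(-⅛) = 1/40 ≈ 0.025000)
F + o*(-6) = 9 + (1/40)*(-6) = 9 - 3/20 = 177/20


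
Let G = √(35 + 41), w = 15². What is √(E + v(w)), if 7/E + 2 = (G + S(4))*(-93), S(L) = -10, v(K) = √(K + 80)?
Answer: √(14 - 372*√5795 + 1856*√305)/(2*√(464 - 93*√19)) ≈ 4.1862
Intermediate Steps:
w = 225
v(K) = √(80 + K)
G = 2*√19 (G = √76 = 2*√19 ≈ 8.7178)
E = 7/(928 - 186*√19) (E = 7/(-2 + (2*√19 - 10)*(-93)) = 7/(-2 + (-10 + 2*√19)*(-93)) = 7/(-2 + (930 - 186*√19)) = 7/(928 - 186*√19) ≈ 0.059704)
√(E + v(w)) = √((1624/50965 + 651*√19/101930) + √(80 + 225)) = √((1624/50965 + 651*√19/101930) + √305) = √(1624/50965 + √305 + 651*√19/101930)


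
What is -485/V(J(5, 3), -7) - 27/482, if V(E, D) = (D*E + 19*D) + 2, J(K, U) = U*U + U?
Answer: 45593/20726 ≈ 2.1998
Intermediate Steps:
J(K, U) = U + U² (J(K, U) = U² + U = U + U²)
V(E, D) = 2 + 19*D + D*E (V(E, D) = (19*D + D*E) + 2 = 2 + 19*D + D*E)
-485/V(J(5, 3), -7) - 27/482 = -485/(2 + 19*(-7) - 21*(1 + 3)) - 27/482 = -485/(2 - 133 - 21*4) - 27*1/482 = -485/(2 - 133 - 7*12) - 27/482 = -485/(2 - 133 - 84) - 27/482 = -485/(-215) - 27/482 = -485*(-1/215) - 27/482 = 97/43 - 27/482 = 45593/20726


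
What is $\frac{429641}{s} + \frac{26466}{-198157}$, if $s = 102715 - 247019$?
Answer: $- \frac{3067431769}{986029232} \approx -3.1109$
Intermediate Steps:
$s = -144304$
$\frac{429641}{s} + \frac{26466}{-198157} = \frac{429641}{-144304} + \frac{26466}{-198157} = 429641 \left(- \frac{1}{144304}\right) + 26466 \left(- \frac{1}{198157}\right) = - \frac{429641}{144304} - \frac{26466}{198157} = - \frac{3067431769}{986029232}$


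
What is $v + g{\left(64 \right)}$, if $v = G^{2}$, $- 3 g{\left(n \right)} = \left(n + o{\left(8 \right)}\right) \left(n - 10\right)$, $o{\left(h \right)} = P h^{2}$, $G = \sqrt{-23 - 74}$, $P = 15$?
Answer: $-18529$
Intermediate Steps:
$G = i \sqrt{97}$ ($G = \sqrt{-97} = i \sqrt{97} \approx 9.8489 i$)
$o{\left(h \right)} = 15 h^{2}$
$g{\left(n \right)} = - \frac{\left(-10 + n\right) \left(960 + n\right)}{3}$ ($g{\left(n \right)} = - \frac{\left(n + 15 \cdot 8^{2}\right) \left(n - 10\right)}{3} = - \frac{\left(n + 15 \cdot 64\right) \left(-10 + n\right)}{3} = - \frac{\left(n + 960\right) \left(-10 + n\right)}{3} = - \frac{\left(960 + n\right) \left(-10 + n\right)}{3} = - \frac{\left(-10 + n\right) \left(960 + n\right)}{3}$)
$v = -97$ ($v = \left(i \sqrt{97}\right)^{2} = -97$)
$v + g{\left(64 \right)} = -97 - \left(\frac{51200}{3} + \frac{4096}{3}\right) = -97 - 18432 = -18529$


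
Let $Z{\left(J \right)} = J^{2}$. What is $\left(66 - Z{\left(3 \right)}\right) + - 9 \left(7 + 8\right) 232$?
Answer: $-31263$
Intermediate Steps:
$\left(66 - Z{\left(3 \right)}\right) + - 9 \left(7 + 8\right) 232 = \left(66 - 3^{2}\right) + - 9 \left(7 + 8\right) 232 = \left(66 - 9\right) + \left(-9\right) 15 \cdot 232 = \left(66 - 9\right) - 31320 = 57 - 31320 = -31263$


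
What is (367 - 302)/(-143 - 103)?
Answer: -65/246 ≈ -0.26423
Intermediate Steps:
(367 - 302)/(-143 - 103) = 65/(-246) = 65*(-1/246) = -65/246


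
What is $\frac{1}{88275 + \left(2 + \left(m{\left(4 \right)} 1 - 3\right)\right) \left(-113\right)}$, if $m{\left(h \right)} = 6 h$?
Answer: $\frac{1}{85676} \approx 1.1672 \cdot 10^{-5}$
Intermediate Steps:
$\frac{1}{88275 + \left(2 + \left(m{\left(4 \right)} 1 - 3\right)\right) \left(-113\right)} = \frac{1}{88275 + \left(2 - \left(3 - 6 \cdot 4 \cdot 1\right)\right) \left(-113\right)} = \frac{1}{88275 + \left(2 + \left(24 \cdot 1 - 3\right)\right) \left(-113\right)} = \frac{1}{88275 + \left(2 + \left(24 - 3\right)\right) \left(-113\right)} = \frac{1}{88275 + \left(2 + 21\right) \left(-113\right)} = \frac{1}{88275 + 23 \left(-113\right)} = \frac{1}{88275 - 2599} = \frac{1}{85676}$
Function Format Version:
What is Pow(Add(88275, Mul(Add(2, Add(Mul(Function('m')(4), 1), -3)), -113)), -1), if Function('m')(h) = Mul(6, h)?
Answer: Rational(1, 85676) ≈ 1.1672e-5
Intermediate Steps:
Pow(Add(88275, Mul(Add(2, Add(Mul(Function('m')(4), 1), -3)), -113)), -1) = Pow(Add(88275, Mul(Add(2, Add(Mul(Mul(6, 4), 1), -3)), -113)), -1) = Pow(Add(88275, Mul(Add(2, Add(Mul(24, 1), -3)), -113)), -1) = Pow(Add(88275, Mul(Add(2, Add(24, -3)), -113)), -1) = Pow(Add(88275, Mul(Add(2, 21), -113)), -1) = Pow(Add(88275, Mul(23, -113)), -1) = Pow(Add(88275, -2599), -1) = Pow(85676, -1) = Rational(1, 85676)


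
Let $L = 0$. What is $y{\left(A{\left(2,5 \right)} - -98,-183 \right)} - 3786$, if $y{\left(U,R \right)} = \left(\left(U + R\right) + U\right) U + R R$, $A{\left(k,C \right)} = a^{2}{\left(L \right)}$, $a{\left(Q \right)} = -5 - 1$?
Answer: $41093$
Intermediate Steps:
$a{\left(Q \right)} = -6$
$A{\left(k,C \right)} = 36$ ($A{\left(k,C \right)} = \left(-6\right)^{2} = 36$)
$y{\left(U,R \right)} = R^{2} + U \left(R + 2 U\right)$ ($y{\left(U,R \right)} = \left(\left(R + U\right) + U\right) U + R^{2} = \left(R + 2 U\right) U + R^{2} = U \left(R + 2 U\right) + R^{2} = R^{2} + U \left(R + 2 U\right)$)
$y{\left(A{\left(2,5 \right)} - -98,-183 \right)} - 3786 = \left(\left(-183\right)^{2} + 2 \left(36 - -98\right)^{2} - 183 \left(36 - -98\right)\right) - 3786 = \left(33489 + 2 \left(36 + 98\right)^{2} - 183 \left(36 + 98\right)\right) - 3786 = \left(33489 + 2 \cdot 134^{2} - 24522\right) - 3786 = \left(33489 + 2 \cdot 17956 - 24522\right) - 3786 = \left(33489 + 35912 - 24522\right) - 3786 = 44879 - 3786 = 41093$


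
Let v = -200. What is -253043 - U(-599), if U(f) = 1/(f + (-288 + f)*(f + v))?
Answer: -179183290903/708114 ≈ -2.5304e+5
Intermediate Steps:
U(f) = 1/(f + (-288 + f)*(-200 + f)) (U(f) = 1/(f + (-288 + f)*(f - 200)) = 1/(f + (-288 + f)*(-200 + f)))
-253043 - U(-599) = -253043 - 1/(57600 + (-599)² - 487*(-599)) = -253043 - 1/(57600 + 358801 + 291713) = -253043 - 1/708114 = -179183290903/708114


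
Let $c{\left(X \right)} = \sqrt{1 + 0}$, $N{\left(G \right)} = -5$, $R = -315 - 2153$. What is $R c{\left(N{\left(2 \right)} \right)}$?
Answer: $-2468$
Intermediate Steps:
$R = -2468$ ($R = -315 - 2153 = -2468$)
$c{\left(X \right)} = 1$ ($c{\left(X \right)} = \sqrt{1} = 1$)
$R c{\left(N{\left(2 \right)} \right)} = \left(-2468\right) 1 = -2468$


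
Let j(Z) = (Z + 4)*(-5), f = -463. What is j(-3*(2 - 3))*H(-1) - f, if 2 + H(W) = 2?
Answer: 463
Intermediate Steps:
H(W) = 0 (H(W) = -2 + 2 = 0)
j(Z) = -20 - 5*Z (j(Z) = (4 + Z)*(-5) = -20 - 5*Z)
j(-3*(2 - 3))*H(-1) - f = (-20 - (-15)*(2 - 3))*0 - 1*(-463) = (-20 - (-15)*(-1))*0 + 463 = (-20 - 5*3)*0 + 463 = (-20 - 15)*0 + 463 = -35*0 + 463 = 0 + 463 = 463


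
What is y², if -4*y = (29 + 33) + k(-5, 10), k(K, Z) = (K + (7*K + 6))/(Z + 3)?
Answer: 37249/169 ≈ 220.41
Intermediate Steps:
k(K, Z) = (6 + 8*K)/(3 + Z) (k(K, Z) = (K + (6 + 7*K))/(3 + Z) = (6 + 8*K)/(3 + Z))
y = -193/13 (y = -((29 + 33) + 2*(3 + 4*(-5))/(3 + 10))/4 = -(62 + 2*(3 - 20)/13)/4 = -(62 + 2*(1/13)*(-17))/4 = -(62 - 34/13)/4 = -¼*772/13 = -193/13 ≈ -14.846)
y² = (-193/13)² = 37249/169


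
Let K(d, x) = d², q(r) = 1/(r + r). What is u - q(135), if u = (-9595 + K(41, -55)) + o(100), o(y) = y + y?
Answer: -2082781/270 ≈ -7714.0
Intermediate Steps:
o(y) = 2*y
q(r) = 1/(2*r)
u = -7714 (u = (-9595 + 41²) + 2*100 = (-9595 + 1681) + 200 = -7914 + 200 = -7714)
u - q(135) = -7714 - 1/(2*135) = -7714 - 1*1/270 = -7714 - 1/270 = -2082781/270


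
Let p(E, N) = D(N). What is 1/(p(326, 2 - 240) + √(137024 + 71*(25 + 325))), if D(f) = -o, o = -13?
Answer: -13/161705 + 69*√34/161705 ≈ 0.0024077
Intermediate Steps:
D(f) = 13 (D(f) = -1*(-13) = 13)
p(E, N) = 13
1/(p(326, 2 - 240) + √(137024 + 71*(25 + 325))) = 1/(13 + √(137024 + 71*(25 + 325))) = 1/(13 + √(137024 + 71*350)) = 1/(13 + √(137024 + 24850)) = 1/(13 + √161874) = 1/(13 + 69*√34)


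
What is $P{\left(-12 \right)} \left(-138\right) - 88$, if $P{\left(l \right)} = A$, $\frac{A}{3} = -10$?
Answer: $4052$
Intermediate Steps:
$A = -30$ ($A = 3 \left(-10\right) = -30$)
$P{\left(l \right)} = -30$
$P{\left(-12 \right)} \left(-138\right) - 88 = \left(-30\right) \left(-138\right) - 88 = 4140 - 88 = 4052$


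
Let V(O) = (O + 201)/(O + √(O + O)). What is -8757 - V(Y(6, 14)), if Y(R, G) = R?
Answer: -35235/4 + 69*√3/4 ≈ -8778.9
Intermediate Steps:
V(O) = (201 + O)/(O + √2*√O) (V(O) = (201 + O)/(O + √(2*O)) = (201 + O)/(O + √2*√O))
-8757 - V(Y(6, 14)) = -8757 - (201 + 6)/(6 + √2*√6) = -8757 - 207/(6 + 2*√3)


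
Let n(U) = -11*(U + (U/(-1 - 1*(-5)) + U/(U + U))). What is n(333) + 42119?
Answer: 150139/4 ≈ 37535.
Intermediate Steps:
n(U) = -11/2 - 55*U/4 (n(U) = -11*(U + (U/(-1 + 5) + U/((2*U)))) = -11*(U + (U/4 + U*(1/(2*U)))) = -11*(U + (U*(¼) + ½)) = -11*(U + (U/4 + ½)) = -11*(U + (½ + U/4)) = -11*(½ + 5*U/4) = -11/2 - 55*U/4)
n(333) + 42119 = (-11/2 - 55/4*333) + 42119 = (-11/2 - 18315/4) + 42119 = -18337/4 + 42119 = 150139/4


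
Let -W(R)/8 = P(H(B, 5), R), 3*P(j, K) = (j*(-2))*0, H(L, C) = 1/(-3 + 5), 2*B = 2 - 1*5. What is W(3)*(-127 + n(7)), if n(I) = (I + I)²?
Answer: 0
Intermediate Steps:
B = -3/2 (B = (2 - 1*5)/2 = (2 - 5)/2 = (½)*(-3) = -3/2 ≈ -1.5000)
H(L, C) = ½ (H(L, C) = 1/2 = ½)
P(j, K) = 0 (P(j, K) = ((j*(-2))*0)/3 = (-2*j*0)/3 = (⅓)*0 = 0)
W(R) = 0 (W(R) = -8*0 = 0)
n(I) = 4*I² (n(I) = (2*I)² = 4*I²)
W(3)*(-127 + n(7)) = 0*(-127 + 4*7²) = 0*(-127 + 4*49) = 0*(-127 + 196) = 0*69 = 0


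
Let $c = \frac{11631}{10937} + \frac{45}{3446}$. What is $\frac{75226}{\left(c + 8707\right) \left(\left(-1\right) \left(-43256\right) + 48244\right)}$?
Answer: $\frac{708796335463}{7507525642726875} \approx 9.4411 \cdot 10^{-5}$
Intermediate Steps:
$c = \frac{40572591}{37688902}$ ($c = 11631 \cdot \frac{1}{10937} + 45 \cdot \frac{1}{3446} = \frac{11631}{10937} + \frac{45}{3446} = \frac{40572591}{37688902} \approx 1.0765$)
$\frac{75226}{\left(c + 8707\right) \left(\left(-1\right) \left(-43256\right) + 48244\right)} = \frac{75226}{\left(\frac{40572591}{37688902} + 8707\right) \left(\left(-1\right) \left(-43256\right) + 48244\right)} = \frac{75226}{\frac{328197842305}{37688902} \left(43256 + 48244\right)} = \frac{75226}{\frac{328197842305}{37688902} \cdot 91500} = \frac{75226}{\frac{15015051285453750}{18844451}} = 75226 \cdot \frac{18844451}{15015051285453750} = \frac{708796335463}{7507525642726875}$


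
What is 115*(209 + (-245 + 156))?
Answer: 13800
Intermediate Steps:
115*(209 + (-245 + 156)) = 115*(209 - 89) = 115*120 = 13800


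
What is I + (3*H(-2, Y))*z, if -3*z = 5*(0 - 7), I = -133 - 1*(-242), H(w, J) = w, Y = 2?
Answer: 39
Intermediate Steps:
I = 109 (I = -133 + 242 = 109)
z = 35/3 (z = -5*(0 - 7)/3 = -5*(-7)/3 = -⅓*(-35) = 35/3 ≈ 11.667)
I + (3*H(-2, Y))*z = 109 + (3*(-2))*(35/3) = 109 - 6*35/3 = 109 - 70 = 39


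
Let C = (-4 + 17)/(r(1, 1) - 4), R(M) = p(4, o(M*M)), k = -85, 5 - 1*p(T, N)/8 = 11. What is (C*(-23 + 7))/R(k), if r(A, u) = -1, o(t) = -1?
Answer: -13/15 ≈ -0.86667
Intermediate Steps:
p(T, N) = -48 (p(T, N) = 40 - 8*11 = 40 - 88 = -48)
R(M) = -48
C = -13/5 (C = (-4 + 17)/(-1 - 4) = 13/(-5) = 13*(-⅕) = -13/5 ≈ -2.6000)
(C*(-23 + 7))/R(k) = -13*(-23 + 7)/5/(-48) = -13/5*(-16)*(-1/48) = (208/5)*(-1/48) = -13/15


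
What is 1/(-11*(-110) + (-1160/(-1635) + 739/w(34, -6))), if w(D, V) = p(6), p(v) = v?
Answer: 218/290785 ≈ 0.00074970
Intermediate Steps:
w(D, V) = 6
1/(-11*(-110) + (-1160/(-1635) + 739/w(34, -6))) = 1/(-11*(-110) + (-1160/(-1635) + 739/6)) = 1/(1210 + (-1160*(-1/1635) + 739*(⅙))) = 1/(1210 + (232/327 + 739/6)) = 1/(1210 + 27005/218) = 1/(290785/218) = 218/290785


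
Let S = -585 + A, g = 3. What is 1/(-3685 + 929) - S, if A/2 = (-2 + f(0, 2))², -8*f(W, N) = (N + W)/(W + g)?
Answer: 28590037/49608 ≈ 576.32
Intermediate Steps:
f(W, N) = -(N + W)/(8*(3 + W)) (f(W, N) = -(N + W)/(8*(W + 3)) = -(N + W)/(8*(3 + W)))
A = 625/72 (A = 2*(-2 + (-1*2 - 1*0)/(8*(3 + 0)))² = 2*(-2 + (⅛)*(-2 + 0)/3)² = 2*(-2 + (⅛)*(⅓)*(-2))² = 2*(-2 - 1/12)² = 2*(-25/12)² = 2*(625/144) = 625/72 ≈ 8.6806)
S = -41495/72 (S = -585 + 625/72 = -41495/72 ≈ -576.32)
1/(-3685 + 929) - S = 1/(-3685 + 929) - 1*(-41495/72) = 1/(-2756) + 41495/72 = -1/2756 + 41495/72 = 28590037/49608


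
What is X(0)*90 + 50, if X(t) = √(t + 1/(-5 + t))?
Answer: 50 + 18*I*√5 ≈ 50.0 + 40.249*I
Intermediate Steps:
X(0)*90 + 50 = √((1 + 0*(-5 + 0))/(-5 + 0))*90 + 50 = √((1 + 0*(-5))/(-5))*90 + 50 = √(-(1 + 0)/5)*90 + 50 = √(-⅕*1)*90 + 50 = √(-⅕)*90 + 50 = (I*√5/5)*90 + 50 = 18*I*√5 + 50 = 50 + 18*I*√5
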